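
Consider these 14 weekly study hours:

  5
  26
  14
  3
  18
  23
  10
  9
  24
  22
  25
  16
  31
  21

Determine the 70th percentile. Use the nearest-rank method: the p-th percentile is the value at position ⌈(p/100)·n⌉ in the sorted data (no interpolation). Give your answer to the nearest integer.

Sorted: 3, 5, 9, 10, 14, 16, 18, 21, 22, 23, 24, 25, 26, 31.
n = 14.
Position = ⌈70/100 · 14⌉ = ⌈9.8⌉ = 10.
The value at rank 10 is 23.

23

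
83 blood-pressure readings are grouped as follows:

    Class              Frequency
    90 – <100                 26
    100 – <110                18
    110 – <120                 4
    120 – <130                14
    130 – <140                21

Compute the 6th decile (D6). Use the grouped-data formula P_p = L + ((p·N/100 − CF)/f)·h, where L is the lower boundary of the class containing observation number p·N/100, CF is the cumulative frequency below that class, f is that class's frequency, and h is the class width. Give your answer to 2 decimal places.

121.29

N = 83; target position k = 60/100 · 83 = 49.8.
Cumulative frequencies: 26, 44, 48, 62, 83.
Observation 49.8 falls in the class 120 – <130.
L = 120, CF = 48, f = 14, h = 10.
P60 = 120 + ((49.8 − 48)/14)·10 = 120 + 1.28571 = 121.286.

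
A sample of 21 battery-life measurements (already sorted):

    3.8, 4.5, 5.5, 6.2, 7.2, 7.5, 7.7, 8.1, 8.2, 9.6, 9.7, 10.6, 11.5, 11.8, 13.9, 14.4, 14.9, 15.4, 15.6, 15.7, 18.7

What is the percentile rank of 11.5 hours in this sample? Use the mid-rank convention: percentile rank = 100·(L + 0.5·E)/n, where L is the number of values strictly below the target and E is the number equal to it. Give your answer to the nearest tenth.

Count below 11.5: L = 12; count equal: E = 1; n = 21.
Percentile rank = 100·(12 + 0.5·1)/21 = 100·12.5/21 = 59.52.

59.5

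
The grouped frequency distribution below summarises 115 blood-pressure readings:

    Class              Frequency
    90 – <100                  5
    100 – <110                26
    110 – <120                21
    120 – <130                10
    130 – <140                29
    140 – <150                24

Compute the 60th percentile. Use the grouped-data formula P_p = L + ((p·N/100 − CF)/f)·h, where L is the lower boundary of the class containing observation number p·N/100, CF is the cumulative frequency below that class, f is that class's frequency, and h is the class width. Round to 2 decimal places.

N = 115; target position k = 60/100 · 115 = 69.
Cumulative frequencies: 5, 31, 52, 62, 91, 115.
Observation 69 falls in the class 130 – <140.
L = 130, CF = 62, f = 29, h = 10.
P60 = 130 + ((69 − 62)/29)·10 = 130 + 2.41379 = 132.414.

132.41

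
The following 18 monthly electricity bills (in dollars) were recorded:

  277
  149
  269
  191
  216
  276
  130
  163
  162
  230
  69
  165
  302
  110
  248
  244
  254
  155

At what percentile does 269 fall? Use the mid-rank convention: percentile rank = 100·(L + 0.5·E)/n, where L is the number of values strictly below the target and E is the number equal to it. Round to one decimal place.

Sorted: 69, 110, 130, 149, 155, 162, 163, 165, 191, 216, 230, 244, 248, 254, 269, 276, 277, 302.
Count below 269: L = 14; count equal: E = 1; n = 18.
Percentile rank = 100·(14 + 0.5·1)/18 = 100·14.5/18 = 80.56.

80.6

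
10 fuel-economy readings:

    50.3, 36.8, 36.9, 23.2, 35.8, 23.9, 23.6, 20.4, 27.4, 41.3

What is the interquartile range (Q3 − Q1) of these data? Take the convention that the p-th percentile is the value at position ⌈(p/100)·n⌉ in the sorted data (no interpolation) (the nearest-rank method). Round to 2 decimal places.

Sorted: 20.4, 23.2, 23.6, 23.9, 27.4, 35.8, 36.8, 36.9, 41.3, 50.3.
n = 10.
P25: rank ⌈25/100·10⌉ = 3 → 23.6.
P75: rank ⌈75/100·10⌉ = 8 → 36.9.
Difference: 36.9 − 23.6 = 13.3.

13.30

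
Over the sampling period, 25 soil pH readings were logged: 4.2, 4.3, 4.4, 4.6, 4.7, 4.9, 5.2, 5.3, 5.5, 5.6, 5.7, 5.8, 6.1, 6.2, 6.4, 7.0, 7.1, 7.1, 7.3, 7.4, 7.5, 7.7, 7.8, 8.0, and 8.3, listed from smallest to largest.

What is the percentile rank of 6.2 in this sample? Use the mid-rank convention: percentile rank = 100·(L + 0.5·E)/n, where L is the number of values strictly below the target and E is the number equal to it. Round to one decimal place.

54.0

Count below 6.2: L = 13; count equal: E = 1; n = 25.
Percentile rank = 100·(13 + 0.5·1)/25 = 100·13.5/25 = 54.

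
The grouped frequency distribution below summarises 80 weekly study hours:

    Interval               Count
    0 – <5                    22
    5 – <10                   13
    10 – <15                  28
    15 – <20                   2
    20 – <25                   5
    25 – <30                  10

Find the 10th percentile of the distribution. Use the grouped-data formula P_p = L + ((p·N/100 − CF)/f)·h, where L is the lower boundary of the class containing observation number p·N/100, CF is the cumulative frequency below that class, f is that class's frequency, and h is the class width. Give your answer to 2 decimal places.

1.82

N = 80; target position k = 10/100 · 80 = 8.
Cumulative frequencies: 22, 35, 63, 65, 70, 80.
Observation 8 falls in the class 0 – <5.
L = 0, CF = 0, f = 22, h = 5.
P10 = 0 + ((8 − 0)/22)·5 = 0 + 1.81818 = 1.81818.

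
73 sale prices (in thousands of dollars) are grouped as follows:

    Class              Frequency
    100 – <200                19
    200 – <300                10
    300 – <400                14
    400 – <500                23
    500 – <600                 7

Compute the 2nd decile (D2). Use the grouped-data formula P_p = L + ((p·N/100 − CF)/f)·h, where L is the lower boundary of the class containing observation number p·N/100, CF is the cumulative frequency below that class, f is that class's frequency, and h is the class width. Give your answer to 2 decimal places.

176.84

N = 73; target position k = 20/100 · 73 = 14.6.
Cumulative frequencies: 19, 29, 43, 66, 73.
Observation 14.6 falls in the class 100 – <200.
L = 100, CF = 0, f = 19, h = 100.
P20 = 100 + ((14.6 − 0)/19)·100 = 100 + 76.8421 = 176.842.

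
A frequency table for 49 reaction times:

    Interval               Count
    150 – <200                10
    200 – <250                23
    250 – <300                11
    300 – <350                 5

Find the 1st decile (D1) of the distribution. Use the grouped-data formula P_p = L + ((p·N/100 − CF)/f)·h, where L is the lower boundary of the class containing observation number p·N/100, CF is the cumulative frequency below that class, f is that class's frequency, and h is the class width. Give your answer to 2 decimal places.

N = 49; target position k = 10/100 · 49 = 4.9.
Cumulative frequencies: 10, 33, 44, 49.
Observation 4.9 falls in the class 150 – <200.
L = 150, CF = 0, f = 10, h = 50.
P10 = 150 + ((4.9 − 0)/10)·50 = 150 + 24.5 = 174.5.

174.50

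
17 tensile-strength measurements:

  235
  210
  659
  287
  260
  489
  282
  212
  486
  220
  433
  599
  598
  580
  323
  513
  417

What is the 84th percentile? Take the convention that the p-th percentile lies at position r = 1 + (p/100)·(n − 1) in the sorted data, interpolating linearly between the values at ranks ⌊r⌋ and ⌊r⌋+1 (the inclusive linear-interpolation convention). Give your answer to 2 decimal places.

Sorted: 210, 212, 220, 235, 260, 282, 287, 323, 417, 433, 486, 489, 513, 580, 598, 599, 659.
n = 17.
r = 1 + (84/100)·(17 − 1) = 1 + 13.44 = 14.44.
Rank 14 is 580 and rank 15 is 598.
Interpolate: 580 + 0.44·(598 − 580) = 580 + 0.44·18 = 587.92.

587.92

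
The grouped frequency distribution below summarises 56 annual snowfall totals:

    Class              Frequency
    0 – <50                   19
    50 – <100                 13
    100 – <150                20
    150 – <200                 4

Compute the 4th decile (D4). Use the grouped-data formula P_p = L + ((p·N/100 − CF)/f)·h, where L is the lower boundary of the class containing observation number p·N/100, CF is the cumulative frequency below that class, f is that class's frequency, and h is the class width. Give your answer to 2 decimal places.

63.08

N = 56; target position k = 40/100 · 56 = 22.4.
Cumulative frequencies: 19, 32, 52, 56.
Observation 22.4 falls in the class 50 – <100.
L = 50, CF = 19, f = 13, h = 50.
P40 = 50 + ((22.4 − 19)/13)·50 = 50 + 13.0769 = 63.0769.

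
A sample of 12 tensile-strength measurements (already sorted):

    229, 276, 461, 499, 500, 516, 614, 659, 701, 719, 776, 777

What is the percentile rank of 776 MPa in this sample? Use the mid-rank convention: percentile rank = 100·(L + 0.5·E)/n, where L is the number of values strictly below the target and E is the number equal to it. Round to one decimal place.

Count below 776: L = 10; count equal: E = 1; n = 12.
Percentile rank = 100·(10 + 0.5·1)/12 = 100·10.5/12 = 87.5.

87.5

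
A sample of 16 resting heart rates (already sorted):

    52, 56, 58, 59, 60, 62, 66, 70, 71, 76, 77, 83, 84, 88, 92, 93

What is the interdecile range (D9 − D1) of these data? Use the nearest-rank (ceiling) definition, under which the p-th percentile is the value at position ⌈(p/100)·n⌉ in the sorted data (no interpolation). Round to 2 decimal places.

36.00

n = 16.
P10: rank ⌈10/100·16⌉ = 2 → 56.
P90: rank ⌈90/100·16⌉ = 15 → 92.
Difference: 92 − 56 = 36.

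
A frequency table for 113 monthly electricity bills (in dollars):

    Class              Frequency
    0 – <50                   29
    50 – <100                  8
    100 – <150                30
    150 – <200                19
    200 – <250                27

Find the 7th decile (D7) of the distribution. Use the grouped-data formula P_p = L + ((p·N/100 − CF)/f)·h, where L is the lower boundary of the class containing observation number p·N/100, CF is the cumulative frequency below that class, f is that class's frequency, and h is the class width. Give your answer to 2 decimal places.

181.84

N = 113; target position k = 70/100 · 113 = 79.1.
Cumulative frequencies: 29, 37, 67, 86, 113.
Observation 79.1 falls in the class 150 – <200.
L = 150, CF = 67, f = 19, h = 50.
P70 = 150 + ((79.1 − 67)/19)·50 = 150 + 31.8421 = 181.842.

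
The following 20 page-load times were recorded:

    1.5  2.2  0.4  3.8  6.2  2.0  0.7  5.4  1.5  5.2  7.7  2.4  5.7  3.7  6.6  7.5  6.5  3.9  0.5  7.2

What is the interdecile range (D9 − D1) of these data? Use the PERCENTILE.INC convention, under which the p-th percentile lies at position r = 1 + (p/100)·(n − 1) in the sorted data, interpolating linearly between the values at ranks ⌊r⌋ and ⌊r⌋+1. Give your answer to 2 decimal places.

6.55

Sorted: 0.4, 0.5, 0.7, 1.5, 1.5, 2.0, 2.2, 2.4, 3.7, 3.8, 3.9, 5.2, 5.4, 5.7, 6.2, 6.5, 6.6, 7.2, 7.5, 7.7.
n = 20.
P10: r = 2.9; ranks 2–3 are 0.5, 0.7; interpolating gives 0.68.
P90: r = 18.1; ranks 18–19 are 7.2, 7.5; interpolating gives 7.23.
Difference: 7.23 − 0.68 = 6.55.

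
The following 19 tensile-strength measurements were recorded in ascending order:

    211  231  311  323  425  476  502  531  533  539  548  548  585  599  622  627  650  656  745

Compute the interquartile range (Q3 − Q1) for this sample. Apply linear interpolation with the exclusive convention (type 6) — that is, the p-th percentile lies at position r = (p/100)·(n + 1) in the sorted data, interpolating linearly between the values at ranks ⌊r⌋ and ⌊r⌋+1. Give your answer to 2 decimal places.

n = 19.
P25: r = 5 (integer) → 425.
P75: r = 15 (integer) → 622.
Difference: 622 − 425 = 197.

197.00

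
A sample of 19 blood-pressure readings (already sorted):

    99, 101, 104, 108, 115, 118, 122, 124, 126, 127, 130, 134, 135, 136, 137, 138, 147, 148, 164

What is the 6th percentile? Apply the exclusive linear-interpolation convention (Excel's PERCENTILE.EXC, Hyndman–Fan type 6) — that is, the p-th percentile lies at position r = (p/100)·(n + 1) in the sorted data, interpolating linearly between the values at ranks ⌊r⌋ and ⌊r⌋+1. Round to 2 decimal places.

n = 19.
r = (6/100)·(19 + 1) = 1.2.
Rank 1 is 99 and rank 2 is 101.
Interpolate: 99 + 0.2·(101 − 99) = 99 + 0.2·2 = 99.4.

99.40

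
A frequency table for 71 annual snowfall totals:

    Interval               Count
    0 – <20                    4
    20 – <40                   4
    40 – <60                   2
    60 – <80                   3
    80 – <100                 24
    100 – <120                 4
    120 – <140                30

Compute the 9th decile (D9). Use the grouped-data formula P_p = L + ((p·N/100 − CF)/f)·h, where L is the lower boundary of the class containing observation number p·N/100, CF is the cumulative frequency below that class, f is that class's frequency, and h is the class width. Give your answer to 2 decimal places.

135.27

N = 71; target position k = 90/100 · 71 = 63.9.
Cumulative frequencies: 4, 8, 10, 13, 37, 41, 71.
Observation 63.9 falls in the class 120 – <140.
L = 120, CF = 41, f = 30, h = 20.
P90 = 120 + ((63.9 − 41)/30)·20 = 120 + 15.2667 = 135.267.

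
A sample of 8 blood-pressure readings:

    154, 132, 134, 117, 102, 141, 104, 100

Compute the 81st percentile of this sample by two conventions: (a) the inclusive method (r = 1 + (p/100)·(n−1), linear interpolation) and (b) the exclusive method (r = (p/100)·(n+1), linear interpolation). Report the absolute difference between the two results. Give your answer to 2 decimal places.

6.08

Sorted: 100, 102, 104, 117, 132, 134, 141, 154.
n = 8.
(a) r = 6.67; between ranks 6 (134) and 7 (141): 138.69.
(b) r = 7.29; between ranks 7 (141) and 8 (154): 144.77.
|138.69 − 144.77| = 6.08.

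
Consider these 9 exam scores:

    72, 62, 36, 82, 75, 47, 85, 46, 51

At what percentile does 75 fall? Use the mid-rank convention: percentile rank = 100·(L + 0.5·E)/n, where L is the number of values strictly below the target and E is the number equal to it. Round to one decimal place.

72.2

Sorted: 36, 46, 47, 51, 62, 72, 75, 82, 85.
Count below 75: L = 6; count equal: E = 1; n = 9.
Percentile rank = 100·(6 + 0.5·1)/9 = 100·6.5/9 = 72.22.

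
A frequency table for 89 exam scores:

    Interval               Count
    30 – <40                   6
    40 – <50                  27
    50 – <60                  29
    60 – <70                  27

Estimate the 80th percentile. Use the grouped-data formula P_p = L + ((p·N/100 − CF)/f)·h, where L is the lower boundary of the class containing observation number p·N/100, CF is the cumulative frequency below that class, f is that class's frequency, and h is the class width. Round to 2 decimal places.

N = 89; target position k = 80/100 · 89 = 71.2.
Cumulative frequencies: 6, 33, 62, 89.
Observation 71.2 falls in the class 60 – <70.
L = 60, CF = 62, f = 27, h = 10.
P80 = 60 + ((71.2 − 62)/27)·10 = 60 + 3.40741 = 63.4074.

63.41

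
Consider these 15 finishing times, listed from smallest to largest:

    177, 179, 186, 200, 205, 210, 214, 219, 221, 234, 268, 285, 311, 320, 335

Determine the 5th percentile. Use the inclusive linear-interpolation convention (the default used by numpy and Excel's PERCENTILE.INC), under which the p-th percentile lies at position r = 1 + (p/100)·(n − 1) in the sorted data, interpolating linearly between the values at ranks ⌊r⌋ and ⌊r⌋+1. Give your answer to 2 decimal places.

178.40

n = 15.
r = 1 + (5/100)·(15 − 1) = 1 + 0.7 = 1.7.
Rank 1 is 177 and rank 2 is 179.
Interpolate: 177 + 0.7·(179 − 177) = 177 + 0.7·2 = 178.4.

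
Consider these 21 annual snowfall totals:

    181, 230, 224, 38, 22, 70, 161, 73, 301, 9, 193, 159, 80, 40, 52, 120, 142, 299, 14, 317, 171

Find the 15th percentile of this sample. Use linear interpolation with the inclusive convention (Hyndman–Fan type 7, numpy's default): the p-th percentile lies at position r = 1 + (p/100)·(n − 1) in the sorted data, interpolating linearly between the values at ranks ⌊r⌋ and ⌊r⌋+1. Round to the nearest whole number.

Sorted: 9, 14, 22, 38, 40, 52, 70, 73, 80, 120, 142, 159, 161, 171, 181, 193, 224, 230, 299, 301, 317.
n = 21.
r = 1 + (15/100)·(21 − 1) = 1 + 3 = 4.
r is an integer, so P15 is the value at rank 4: 38.

38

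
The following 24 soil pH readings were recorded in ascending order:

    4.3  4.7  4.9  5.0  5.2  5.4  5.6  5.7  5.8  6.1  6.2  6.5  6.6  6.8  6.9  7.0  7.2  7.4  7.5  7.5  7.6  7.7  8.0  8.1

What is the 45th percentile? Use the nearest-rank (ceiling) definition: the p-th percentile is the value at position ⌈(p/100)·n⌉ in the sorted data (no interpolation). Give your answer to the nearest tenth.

n = 24.
Position = ⌈45/100 · 24⌉ = ⌈10.8⌉ = 11.
The value at rank 11 is 6.2.

6.2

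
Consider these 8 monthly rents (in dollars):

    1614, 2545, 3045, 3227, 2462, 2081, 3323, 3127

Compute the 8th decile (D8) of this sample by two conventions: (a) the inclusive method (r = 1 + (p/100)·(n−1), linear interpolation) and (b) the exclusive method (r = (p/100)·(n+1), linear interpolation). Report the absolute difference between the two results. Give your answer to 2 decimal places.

Sorted: 1614, 2081, 2462, 2545, 3045, 3127, 3227, 3323.
n = 8.
(a) r = 6.6; between ranks 6 (3127) and 7 (3227): 3187.
(b) r = 7.2; between ranks 7 (3227) and 8 (3323): 3246.2.
|3187 − 3246.2| = 59.2.

59.20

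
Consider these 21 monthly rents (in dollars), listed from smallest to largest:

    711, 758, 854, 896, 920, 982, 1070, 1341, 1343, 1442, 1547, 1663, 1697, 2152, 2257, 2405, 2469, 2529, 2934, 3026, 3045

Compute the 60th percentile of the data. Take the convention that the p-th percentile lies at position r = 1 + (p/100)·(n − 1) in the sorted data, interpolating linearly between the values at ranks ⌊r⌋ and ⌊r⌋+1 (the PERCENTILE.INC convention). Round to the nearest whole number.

1697

n = 21.
r = 1 + (60/100)·(21 − 1) = 1 + 12 = 13.
r is an integer, so P60 is the value at rank 13: 1697.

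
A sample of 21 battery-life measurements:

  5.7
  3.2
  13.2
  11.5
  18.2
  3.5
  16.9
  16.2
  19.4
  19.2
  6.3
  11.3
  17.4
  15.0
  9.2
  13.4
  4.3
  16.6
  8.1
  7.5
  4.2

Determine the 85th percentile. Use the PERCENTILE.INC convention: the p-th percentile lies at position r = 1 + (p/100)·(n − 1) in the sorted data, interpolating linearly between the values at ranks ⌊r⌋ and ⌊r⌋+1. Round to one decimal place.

17.4

Sorted: 3.2, 3.5, 4.2, 4.3, 5.7, 6.3, 7.5, 8.1, 9.2, 11.3, 11.5, 13.2, 13.4, 15.0, 16.2, 16.6, 16.9, 17.4, 18.2, 19.2, 19.4.
n = 21.
r = 1 + (85/100)·(21 − 1) = 1 + 17 = 18.
r is an integer, so P85 is the value at rank 18: 17.4.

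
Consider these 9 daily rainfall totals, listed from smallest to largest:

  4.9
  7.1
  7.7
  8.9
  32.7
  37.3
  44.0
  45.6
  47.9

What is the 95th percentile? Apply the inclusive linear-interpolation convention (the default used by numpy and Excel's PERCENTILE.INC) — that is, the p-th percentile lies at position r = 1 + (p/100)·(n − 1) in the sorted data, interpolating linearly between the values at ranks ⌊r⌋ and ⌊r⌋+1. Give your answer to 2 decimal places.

n = 9.
r = 1 + (95/100)·(9 − 1) = 1 + 7.6 = 8.6.
Rank 8 is 45.6 and rank 9 is 47.9.
Interpolate: 45.6 + 0.6·(47.9 − 45.6) = 45.6 + 0.6·2.3 = 46.98.

46.98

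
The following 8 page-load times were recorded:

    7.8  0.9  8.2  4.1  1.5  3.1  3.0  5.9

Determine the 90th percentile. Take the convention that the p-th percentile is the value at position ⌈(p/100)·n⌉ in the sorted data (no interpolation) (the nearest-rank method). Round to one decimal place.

8.2

Sorted: 0.9, 1.5, 3.0, 3.1, 4.1, 5.9, 7.8, 8.2.
n = 8.
Position = ⌈90/100 · 8⌉ = ⌈7.2⌉ = 8.
The value at rank 8 is 8.2.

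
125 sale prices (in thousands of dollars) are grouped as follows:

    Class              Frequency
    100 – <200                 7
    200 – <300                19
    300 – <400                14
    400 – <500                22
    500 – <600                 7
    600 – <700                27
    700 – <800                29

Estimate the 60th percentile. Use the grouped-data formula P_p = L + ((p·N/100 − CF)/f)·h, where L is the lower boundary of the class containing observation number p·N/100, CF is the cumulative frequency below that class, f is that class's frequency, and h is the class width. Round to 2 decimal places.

622.22

N = 125; target position k = 60/100 · 125 = 75.
Cumulative frequencies: 7, 26, 40, 62, 69, 96, 125.
Observation 75 falls in the class 600 – <700.
L = 600, CF = 69, f = 27, h = 100.
P60 = 600 + ((75 − 69)/27)·100 = 600 + 22.2222 = 622.222.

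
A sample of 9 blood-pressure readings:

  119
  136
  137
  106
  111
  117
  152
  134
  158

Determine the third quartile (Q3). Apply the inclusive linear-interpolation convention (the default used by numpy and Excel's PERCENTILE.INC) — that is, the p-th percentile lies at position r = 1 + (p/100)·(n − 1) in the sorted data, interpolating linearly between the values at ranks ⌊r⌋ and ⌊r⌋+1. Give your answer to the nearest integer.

Sorted: 106, 111, 117, 119, 134, 136, 137, 152, 158.
n = 9.
r = 1 + (75/100)·(9 − 1) = 1 + 6 = 7.
r is an integer, so P75 is the value at rank 7: 137.

137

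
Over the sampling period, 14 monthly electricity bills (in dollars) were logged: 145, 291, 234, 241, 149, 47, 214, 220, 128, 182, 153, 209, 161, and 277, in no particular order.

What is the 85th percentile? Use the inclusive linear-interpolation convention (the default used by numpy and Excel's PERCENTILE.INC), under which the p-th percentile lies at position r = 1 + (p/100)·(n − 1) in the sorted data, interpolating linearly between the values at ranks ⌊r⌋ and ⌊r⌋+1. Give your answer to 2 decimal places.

Sorted: 47, 128, 145, 149, 153, 161, 182, 209, 214, 220, 234, 241, 277, 291.
n = 14.
r = 1 + (85/100)·(14 − 1) = 1 + 11.05 = 12.05.
Rank 12 is 241 and rank 13 is 277.
Interpolate: 241 + 0.05·(277 − 241) = 241 + 0.05·36 = 242.8.

242.80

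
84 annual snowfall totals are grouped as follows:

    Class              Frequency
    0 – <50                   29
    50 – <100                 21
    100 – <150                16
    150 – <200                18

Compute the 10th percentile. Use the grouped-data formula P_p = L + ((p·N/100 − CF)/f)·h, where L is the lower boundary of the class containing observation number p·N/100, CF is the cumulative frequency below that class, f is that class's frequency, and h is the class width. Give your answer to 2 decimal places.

N = 84; target position k = 10/100 · 84 = 8.4.
Cumulative frequencies: 29, 50, 66, 84.
Observation 8.4 falls in the class 0 – <50.
L = 0, CF = 0, f = 29, h = 50.
P10 = 0 + ((8.4 − 0)/29)·50 = 0 + 14.4828 = 14.4828.

14.48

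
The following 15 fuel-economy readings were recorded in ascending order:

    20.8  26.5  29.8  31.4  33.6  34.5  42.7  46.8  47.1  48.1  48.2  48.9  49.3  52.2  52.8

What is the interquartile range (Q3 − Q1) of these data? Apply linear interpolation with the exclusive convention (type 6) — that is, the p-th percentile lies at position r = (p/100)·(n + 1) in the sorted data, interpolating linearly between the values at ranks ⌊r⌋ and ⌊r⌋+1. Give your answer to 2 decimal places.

17.50

n = 15.
P25: r = 4 (integer) → 31.4.
P75: r = 12 (integer) → 48.9.
Difference: 48.9 − 31.4 = 17.5.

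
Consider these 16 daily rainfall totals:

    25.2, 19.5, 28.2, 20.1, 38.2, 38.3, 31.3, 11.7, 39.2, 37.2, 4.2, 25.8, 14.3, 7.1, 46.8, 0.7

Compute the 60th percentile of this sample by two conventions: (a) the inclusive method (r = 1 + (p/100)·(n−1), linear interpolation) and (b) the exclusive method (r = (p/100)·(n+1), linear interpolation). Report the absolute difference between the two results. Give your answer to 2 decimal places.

Sorted: 0.7, 4.2, 7.1, 11.7, 14.3, 19.5, 20.1, 25.2, 25.8, 28.2, 31.3, 37.2, 38.2, 38.3, 39.2, 46.8.
n = 16.
(a) r = 10 → value at rank 10 = 28.2.
(b) r = 10.2; between ranks 10 (28.2) and 11 (31.3): 28.82.
|28.2 − 28.82| = 0.62.

0.62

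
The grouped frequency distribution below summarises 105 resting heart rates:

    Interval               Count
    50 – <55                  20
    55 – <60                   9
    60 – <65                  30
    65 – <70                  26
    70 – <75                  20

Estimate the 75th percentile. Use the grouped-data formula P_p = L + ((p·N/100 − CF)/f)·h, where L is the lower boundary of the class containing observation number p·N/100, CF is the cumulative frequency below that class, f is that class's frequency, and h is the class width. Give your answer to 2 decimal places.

68.80

N = 105; target position k = 75/100 · 105 = 78.75.
Cumulative frequencies: 20, 29, 59, 85, 105.
Observation 78.75 falls in the class 65 – <70.
L = 65, CF = 59, f = 26, h = 5.
P75 = 65 + ((78.75 − 59)/26)·5 = 65 + 3.79808 = 68.7981.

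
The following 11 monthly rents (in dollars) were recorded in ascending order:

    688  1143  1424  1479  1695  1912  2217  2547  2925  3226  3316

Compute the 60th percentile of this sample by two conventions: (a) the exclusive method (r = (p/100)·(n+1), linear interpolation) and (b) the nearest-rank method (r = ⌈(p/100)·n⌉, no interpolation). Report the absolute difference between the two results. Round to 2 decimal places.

66.00

n = 11.
(a) r = 7.2; between ranks 7 (2217) and 8 (2547): 2283.
(b) the nearest-rank method: rank 7 → 2217.
|2283 − 2217| = 66.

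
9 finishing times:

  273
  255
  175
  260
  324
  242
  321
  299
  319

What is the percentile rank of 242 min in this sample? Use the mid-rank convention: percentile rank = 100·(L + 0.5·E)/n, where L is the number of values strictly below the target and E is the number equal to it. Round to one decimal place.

Sorted: 175, 242, 255, 260, 273, 299, 319, 321, 324.
Count below 242: L = 1; count equal: E = 1; n = 9.
Percentile rank = 100·(1 + 0.5·1)/9 = 100·1.5/9 = 16.67.

16.7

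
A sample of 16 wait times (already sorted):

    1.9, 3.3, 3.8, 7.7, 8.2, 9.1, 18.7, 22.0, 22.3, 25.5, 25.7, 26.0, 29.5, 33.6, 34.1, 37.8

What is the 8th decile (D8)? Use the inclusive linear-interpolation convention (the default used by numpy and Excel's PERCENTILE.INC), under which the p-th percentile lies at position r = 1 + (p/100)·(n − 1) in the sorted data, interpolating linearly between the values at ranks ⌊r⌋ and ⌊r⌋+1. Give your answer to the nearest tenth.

29.5

n = 16.
r = 1 + (80/100)·(16 − 1) = 1 + 12 = 13.
r is an integer, so P80 is the value at rank 13: 29.5.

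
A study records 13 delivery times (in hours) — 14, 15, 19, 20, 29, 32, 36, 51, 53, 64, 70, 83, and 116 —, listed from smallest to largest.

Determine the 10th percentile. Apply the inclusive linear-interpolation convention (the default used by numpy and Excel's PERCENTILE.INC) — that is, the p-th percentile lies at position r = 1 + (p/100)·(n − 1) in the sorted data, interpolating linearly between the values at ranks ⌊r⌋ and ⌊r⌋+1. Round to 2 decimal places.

15.80

n = 13.
r = 1 + (10/100)·(13 − 1) = 1 + 1.2 = 2.2.
Rank 2 is 15 and rank 3 is 19.
Interpolate: 15 + 0.2·(19 − 15) = 15 + 0.2·4 = 15.8.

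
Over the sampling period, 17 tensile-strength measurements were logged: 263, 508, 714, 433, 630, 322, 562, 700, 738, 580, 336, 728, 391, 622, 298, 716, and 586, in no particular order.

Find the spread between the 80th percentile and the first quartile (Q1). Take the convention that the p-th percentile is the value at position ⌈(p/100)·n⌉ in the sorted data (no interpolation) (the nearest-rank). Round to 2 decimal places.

323.00

Sorted: 263, 298, 322, 336, 391, 433, 508, 562, 580, 586, 622, 630, 700, 714, 716, 728, 738.
n = 17.
P25: rank ⌈25/100·17⌉ = 5 → 391.
P80: rank ⌈80/100·17⌉ = 14 → 714.
Difference: 714 − 391 = 323.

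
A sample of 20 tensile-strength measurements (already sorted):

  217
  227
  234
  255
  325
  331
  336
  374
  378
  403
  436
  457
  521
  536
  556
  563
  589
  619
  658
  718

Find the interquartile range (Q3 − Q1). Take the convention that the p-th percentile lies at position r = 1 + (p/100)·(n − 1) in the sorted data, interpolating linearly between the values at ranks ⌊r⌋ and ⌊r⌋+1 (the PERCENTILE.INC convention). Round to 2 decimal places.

n = 20.
P25: r = 5.75; ranks 5–6 are 325, 331; interpolating gives 329.5.
P75: r = 15.25; ranks 15–16 are 556, 563; interpolating gives 557.75.
Difference: 557.75 − 329.5 = 228.25.

228.25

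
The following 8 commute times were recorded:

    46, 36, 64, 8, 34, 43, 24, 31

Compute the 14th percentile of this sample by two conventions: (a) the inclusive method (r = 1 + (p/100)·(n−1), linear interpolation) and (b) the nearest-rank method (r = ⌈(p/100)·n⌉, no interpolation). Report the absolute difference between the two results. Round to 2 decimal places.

0.32

Sorted: 8, 24, 31, 34, 36, 43, 46, 64.
n = 8.
(a) r = 1.98; between ranks 1 (8) and 2 (24): 23.68.
(b) the nearest-rank method: rank 2 → 24.
|23.68 − 24| = 0.32.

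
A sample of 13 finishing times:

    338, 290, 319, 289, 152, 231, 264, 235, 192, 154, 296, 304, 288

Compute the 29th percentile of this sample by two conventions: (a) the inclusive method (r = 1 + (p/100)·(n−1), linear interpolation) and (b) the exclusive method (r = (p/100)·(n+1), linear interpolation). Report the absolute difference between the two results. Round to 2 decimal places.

1.68

Sorted: 152, 154, 192, 231, 235, 264, 288, 289, 290, 296, 304, 319, 338.
n = 13.
(a) r = 4.48; between ranks 4 (231) and 5 (235): 232.92.
(b) r = 4.06; between ranks 4 (231) and 5 (235): 231.24.
|232.92 − 231.24| = 1.68.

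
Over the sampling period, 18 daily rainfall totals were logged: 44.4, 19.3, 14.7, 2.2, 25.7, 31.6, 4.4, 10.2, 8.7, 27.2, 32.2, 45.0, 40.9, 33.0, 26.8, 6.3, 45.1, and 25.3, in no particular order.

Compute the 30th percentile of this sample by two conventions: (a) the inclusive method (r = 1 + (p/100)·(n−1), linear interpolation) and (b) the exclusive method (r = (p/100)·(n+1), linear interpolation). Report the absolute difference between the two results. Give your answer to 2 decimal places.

Sorted: 2.2, 4.4, 6.3, 8.7, 10.2, 14.7, 19.3, 25.3, 25.7, 26.8, 27.2, 31.6, 32.2, 33.0, 40.9, 44.4, 45.0, 45.1.
n = 18.
(a) r = 6.1; between ranks 6 (14.7) and 7 (19.3): 15.16.
(b) r = 5.7; between ranks 5 (10.2) and 6 (14.7): 13.35.
|15.16 − 13.35| = 1.81.

1.81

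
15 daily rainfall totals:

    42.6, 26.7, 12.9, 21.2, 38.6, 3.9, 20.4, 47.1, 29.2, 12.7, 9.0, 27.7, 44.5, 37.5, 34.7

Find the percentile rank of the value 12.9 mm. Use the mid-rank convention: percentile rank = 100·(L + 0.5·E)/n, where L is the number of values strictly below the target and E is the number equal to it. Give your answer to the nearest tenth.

Sorted: 3.9, 9.0, 12.7, 12.9, 20.4, 21.2, 26.7, 27.7, 29.2, 34.7, 37.5, 38.6, 42.6, 44.5, 47.1.
Count below 12.9: L = 3; count equal: E = 1; n = 15.
Percentile rank = 100·(3 + 0.5·1)/15 = 100·3.5/15 = 23.33.

23.3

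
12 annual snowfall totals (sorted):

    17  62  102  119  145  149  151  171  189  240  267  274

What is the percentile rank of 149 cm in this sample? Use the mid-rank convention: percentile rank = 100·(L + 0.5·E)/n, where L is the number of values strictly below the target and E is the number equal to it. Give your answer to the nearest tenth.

45.8

Count below 149: L = 5; count equal: E = 1; n = 12.
Percentile rank = 100·(5 + 0.5·1)/12 = 100·5.5/12 = 45.83.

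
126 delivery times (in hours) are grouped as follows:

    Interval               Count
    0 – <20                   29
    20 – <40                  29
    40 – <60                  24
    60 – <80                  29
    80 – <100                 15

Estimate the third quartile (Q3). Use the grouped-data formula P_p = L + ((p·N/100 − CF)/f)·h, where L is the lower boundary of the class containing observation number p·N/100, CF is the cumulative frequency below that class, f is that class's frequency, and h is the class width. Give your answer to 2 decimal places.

N = 126; target position k = 75/100 · 126 = 94.5.
Cumulative frequencies: 29, 58, 82, 111, 126.
Observation 94.5 falls in the class 60 – <80.
L = 60, CF = 82, f = 29, h = 20.
P75 = 60 + ((94.5 − 82)/29)·20 = 60 + 8.62069 = 68.6207.

68.62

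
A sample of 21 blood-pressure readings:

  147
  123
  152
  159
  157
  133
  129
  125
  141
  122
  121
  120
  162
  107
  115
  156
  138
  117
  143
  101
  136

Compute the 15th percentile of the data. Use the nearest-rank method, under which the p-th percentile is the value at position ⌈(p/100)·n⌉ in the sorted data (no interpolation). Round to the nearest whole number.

Sorted: 101, 107, 115, 117, 120, 121, 122, 123, 125, 129, 133, 136, 138, 141, 143, 147, 152, 156, 157, 159, 162.
n = 21.
Position = ⌈15/100 · 21⌉ = ⌈3.15⌉ = 4.
The value at rank 4 is 117.

117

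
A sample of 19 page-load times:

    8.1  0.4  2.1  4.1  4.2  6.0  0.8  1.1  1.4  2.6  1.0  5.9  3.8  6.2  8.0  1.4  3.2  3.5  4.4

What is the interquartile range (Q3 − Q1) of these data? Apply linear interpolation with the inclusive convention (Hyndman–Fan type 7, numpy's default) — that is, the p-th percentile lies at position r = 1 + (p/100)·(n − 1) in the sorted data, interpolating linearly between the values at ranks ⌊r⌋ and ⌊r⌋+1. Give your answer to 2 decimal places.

Sorted: 0.4, 0.8, 1.0, 1.1, 1.4, 1.4, 2.1, 2.6, 3.2, 3.5, 3.8, 4.1, 4.2, 4.4, 5.9, 6.0, 6.2, 8.0, 8.1.
n = 19.
P25: r = 5.5; ranks 5–6 are 1.4, 1.4; interpolating gives 1.4.
P75: r = 14.5; ranks 14–15 are 4.4, 5.9; interpolating gives 5.15.
Difference: 5.15 − 1.4 = 3.75.

3.75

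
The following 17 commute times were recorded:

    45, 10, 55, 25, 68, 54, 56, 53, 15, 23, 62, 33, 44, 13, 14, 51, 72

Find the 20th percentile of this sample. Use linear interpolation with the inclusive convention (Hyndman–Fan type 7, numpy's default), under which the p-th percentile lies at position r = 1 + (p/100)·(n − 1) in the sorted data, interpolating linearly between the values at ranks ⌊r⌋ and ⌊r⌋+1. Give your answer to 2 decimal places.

Sorted: 10, 13, 14, 15, 23, 25, 33, 44, 45, 51, 53, 54, 55, 56, 62, 68, 72.
n = 17.
r = 1 + (20/100)·(17 − 1) = 1 + 3.2 = 4.2.
Rank 4 is 15 and rank 5 is 23.
Interpolate: 15 + 0.2·(23 − 15) = 15 + 0.2·8 = 16.6.

16.60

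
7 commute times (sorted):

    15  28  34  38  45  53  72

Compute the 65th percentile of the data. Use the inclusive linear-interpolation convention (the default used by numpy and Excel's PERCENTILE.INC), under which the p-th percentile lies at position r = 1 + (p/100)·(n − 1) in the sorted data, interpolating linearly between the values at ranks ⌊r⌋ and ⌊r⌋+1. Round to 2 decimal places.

n = 7.
r = 1 + (65/100)·(7 − 1) = 1 + 3.9 = 4.9.
Rank 4 is 38 and rank 5 is 45.
Interpolate: 38 + 0.9·(45 − 38) = 38 + 0.9·7 = 44.3.

44.30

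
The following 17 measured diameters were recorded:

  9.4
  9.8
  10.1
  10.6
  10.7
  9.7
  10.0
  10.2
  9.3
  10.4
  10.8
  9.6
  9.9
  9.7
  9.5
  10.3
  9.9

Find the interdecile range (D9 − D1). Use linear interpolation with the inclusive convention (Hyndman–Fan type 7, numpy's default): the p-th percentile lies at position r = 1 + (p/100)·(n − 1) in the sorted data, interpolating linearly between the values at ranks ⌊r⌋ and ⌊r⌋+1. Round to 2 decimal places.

Sorted: 9.3, 9.4, 9.5, 9.6, 9.7, 9.7, 9.8, 9.9, 9.9, 10.0, 10.1, 10.2, 10.3, 10.4, 10.6, 10.7, 10.8.
n = 17.
P10: r = 2.6; ranks 2–3 are 9.4, 9.5; interpolating gives 9.46.
P90: r = 15.4; ranks 15–16 are 10.6, 10.7; interpolating gives 10.64.
Difference: 10.64 − 9.46 = 1.18.

1.18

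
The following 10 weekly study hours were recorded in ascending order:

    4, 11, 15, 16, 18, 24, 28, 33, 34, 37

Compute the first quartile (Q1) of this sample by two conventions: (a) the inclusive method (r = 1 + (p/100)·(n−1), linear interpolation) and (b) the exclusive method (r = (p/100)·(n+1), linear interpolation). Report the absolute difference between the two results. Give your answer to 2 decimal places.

1.25

n = 10.
(a) r = 3.25; between ranks 3 (15) and 4 (16): 15.25.
(b) r = 2.75; between ranks 2 (11) and 3 (15): 14.
|15.25 − 14| = 1.25.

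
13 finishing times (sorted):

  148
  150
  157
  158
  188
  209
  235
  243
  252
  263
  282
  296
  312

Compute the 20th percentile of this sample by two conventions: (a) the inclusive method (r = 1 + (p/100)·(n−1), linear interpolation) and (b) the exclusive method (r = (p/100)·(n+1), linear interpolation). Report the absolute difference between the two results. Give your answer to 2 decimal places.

1.80

n = 13.
(a) r = 3.4; between ranks 3 (157) and 4 (158): 157.4.
(b) r = 2.8; between ranks 2 (150) and 3 (157): 155.6.
|157.4 − 155.6| = 1.8.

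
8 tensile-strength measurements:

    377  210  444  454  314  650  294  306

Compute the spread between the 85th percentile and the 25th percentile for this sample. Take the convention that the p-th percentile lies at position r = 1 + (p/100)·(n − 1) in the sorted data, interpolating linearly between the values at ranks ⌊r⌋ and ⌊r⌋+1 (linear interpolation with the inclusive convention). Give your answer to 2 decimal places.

Sorted: 210, 294, 306, 314, 377, 444, 454, 650.
n = 8.
P25: r = 2.75; ranks 2–3 are 294, 306; interpolating gives 303.
P85: r = 6.95; ranks 6–7 are 444, 454; interpolating gives 453.5.
Difference: 453.5 − 303 = 150.5.

150.50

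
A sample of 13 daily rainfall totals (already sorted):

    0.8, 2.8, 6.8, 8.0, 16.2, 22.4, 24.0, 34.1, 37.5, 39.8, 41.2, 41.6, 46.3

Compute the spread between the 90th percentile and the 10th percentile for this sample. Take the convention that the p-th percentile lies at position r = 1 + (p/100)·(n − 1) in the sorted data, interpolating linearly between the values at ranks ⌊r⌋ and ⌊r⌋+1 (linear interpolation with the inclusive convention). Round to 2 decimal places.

37.92

n = 13.
P10: r = 2.2; ranks 2–3 are 2.8, 6.8; interpolating gives 3.6.
P90: r = 11.8; ranks 11–12 are 41.2, 41.6; interpolating gives 41.52.
Difference: 41.52 − 3.6 = 37.92.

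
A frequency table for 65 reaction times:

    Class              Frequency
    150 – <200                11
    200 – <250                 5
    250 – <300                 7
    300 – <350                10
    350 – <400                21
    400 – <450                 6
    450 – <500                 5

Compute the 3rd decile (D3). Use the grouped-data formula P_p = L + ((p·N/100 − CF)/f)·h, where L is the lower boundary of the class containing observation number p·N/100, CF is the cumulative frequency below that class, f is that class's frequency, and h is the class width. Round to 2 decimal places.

275.00

N = 65; target position k = 30/100 · 65 = 19.5.
Cumulative frequencies: 11, 16, 23, 33, 54, 60, 65.
Observation 19.5 falls in the class 250 – <300.
L = 250, CF = 16, f = 7, h = 50.
P30 = 250 + ((19.5 − 16)/7)·50 = 250 + 25 = 275.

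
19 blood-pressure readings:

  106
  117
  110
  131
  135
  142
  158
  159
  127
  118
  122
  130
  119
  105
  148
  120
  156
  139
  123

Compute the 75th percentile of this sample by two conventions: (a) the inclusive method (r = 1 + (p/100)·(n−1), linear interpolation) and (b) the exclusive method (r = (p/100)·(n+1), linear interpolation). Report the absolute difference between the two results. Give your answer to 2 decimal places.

1.50

Sorted: 105, 106, 110, 117, 118, 119, 120, 122, 123, 127, 130, 131, 135, 139, 142, 148, 156, 158, 159.
n = 19.
(a) r = 14.5; between ranks 14 (139) and 15 (142): 140.5.
(b) r = 15 → value at rank 15 = 142.
|140.5 − 142| = 1.5.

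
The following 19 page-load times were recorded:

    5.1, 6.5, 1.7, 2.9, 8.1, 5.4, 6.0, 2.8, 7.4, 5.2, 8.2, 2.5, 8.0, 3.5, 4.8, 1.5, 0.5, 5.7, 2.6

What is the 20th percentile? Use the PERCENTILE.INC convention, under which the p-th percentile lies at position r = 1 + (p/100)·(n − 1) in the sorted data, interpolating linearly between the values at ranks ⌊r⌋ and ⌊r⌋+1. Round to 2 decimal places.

Sorted: 0.5, 1.5, 1.7, 2.5, 2.6, 2.8, 2.9, 3.5, 4.8, 5.1, 5.2, 5.4, 5.7, 6.0, 6.5, 7.4, 8.0, 8.1, 8.2.
n = 19.
r = 1 + (20/100)·(19 − 1) = 1 + 3.6 = 4.6.
Rank 4 is 2.5 and rank 5 is 2.6.
Interpolate: 2.5 + 0.6·(2.6 − 2.5) = 2.5 + 0.6·0.1 = 2.56.

2.56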